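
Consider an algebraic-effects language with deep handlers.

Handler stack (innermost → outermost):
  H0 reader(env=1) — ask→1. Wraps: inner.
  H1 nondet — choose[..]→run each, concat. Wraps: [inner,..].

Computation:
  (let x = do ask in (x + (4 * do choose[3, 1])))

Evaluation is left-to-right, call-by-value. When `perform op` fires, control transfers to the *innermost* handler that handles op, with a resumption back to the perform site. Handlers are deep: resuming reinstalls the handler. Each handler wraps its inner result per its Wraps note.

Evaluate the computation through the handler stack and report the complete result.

Answer: [13, 5]

Evaluation trace:
ask @ H0 ⇒ 1
choose[3, 1] @ H1
  branch[0] choose=3:
    H0 returns 13
    H1 returns [13]
  branch[1] choose=1:
    H0 returns 5
    H1 returns [5]
= [13, 5]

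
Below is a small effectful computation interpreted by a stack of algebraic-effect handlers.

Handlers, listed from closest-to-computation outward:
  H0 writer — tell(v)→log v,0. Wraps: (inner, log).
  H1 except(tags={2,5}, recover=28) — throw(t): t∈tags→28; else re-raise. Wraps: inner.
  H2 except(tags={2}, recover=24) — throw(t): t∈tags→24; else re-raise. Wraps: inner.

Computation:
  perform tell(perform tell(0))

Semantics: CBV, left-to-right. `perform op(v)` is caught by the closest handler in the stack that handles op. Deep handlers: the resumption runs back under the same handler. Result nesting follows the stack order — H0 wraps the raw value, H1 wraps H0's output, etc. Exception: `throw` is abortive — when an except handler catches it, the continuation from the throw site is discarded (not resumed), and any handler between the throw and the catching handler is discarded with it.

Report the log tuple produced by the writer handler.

Answer: (0, 0)

Step-by-step:
tell(0) @ H0 ⇒ log+=0
tell(0) @ H0 ⇒ log+=0
H0 returns (0, (0, 0))
H1 returns (0, (0, 0))
H2 returns (0, (0, 0))
= (0, (0, 0))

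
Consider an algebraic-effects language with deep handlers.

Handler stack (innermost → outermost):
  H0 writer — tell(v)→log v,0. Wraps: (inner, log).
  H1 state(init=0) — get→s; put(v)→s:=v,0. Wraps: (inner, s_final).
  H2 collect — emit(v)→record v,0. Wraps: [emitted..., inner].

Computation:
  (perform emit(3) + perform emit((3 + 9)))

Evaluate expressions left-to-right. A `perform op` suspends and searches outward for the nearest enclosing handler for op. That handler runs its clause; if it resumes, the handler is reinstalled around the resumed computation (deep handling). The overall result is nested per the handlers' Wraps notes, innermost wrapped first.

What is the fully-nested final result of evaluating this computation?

Answer: [3, 12, ((0, ()), 0)]

Step-by-step:
emit(3) @ H2 ⇒ out+=3
emit(12) @ H2 ⇒ out+=12
H0 returns (0, ())
H1 returns ((0, ()), 0)
H2 returns [3, 12, ((0, ()), 0)]
= [3, 12, ((0, ()), 0)]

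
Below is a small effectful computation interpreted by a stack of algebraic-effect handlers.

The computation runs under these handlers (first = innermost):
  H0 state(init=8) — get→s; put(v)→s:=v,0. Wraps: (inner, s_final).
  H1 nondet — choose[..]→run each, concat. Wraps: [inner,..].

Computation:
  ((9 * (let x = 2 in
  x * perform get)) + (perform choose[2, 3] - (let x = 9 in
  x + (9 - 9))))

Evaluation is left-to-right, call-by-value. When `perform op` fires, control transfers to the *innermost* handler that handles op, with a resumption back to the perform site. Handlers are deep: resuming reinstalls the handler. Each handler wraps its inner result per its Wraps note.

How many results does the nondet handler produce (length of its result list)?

Step-by-step:
get @ H0 ⇒ 8
choose[2, 3] @ H1
  branch[0] choose=2:
    H0 returns (137, 8)
    H1 returns [(137, 8)]
  branch[1] choose=3:
    H0 returns (138, 8)
    H1 returns [(138, 8)]
= [(137, 8), (138, 8)]

Answer: 2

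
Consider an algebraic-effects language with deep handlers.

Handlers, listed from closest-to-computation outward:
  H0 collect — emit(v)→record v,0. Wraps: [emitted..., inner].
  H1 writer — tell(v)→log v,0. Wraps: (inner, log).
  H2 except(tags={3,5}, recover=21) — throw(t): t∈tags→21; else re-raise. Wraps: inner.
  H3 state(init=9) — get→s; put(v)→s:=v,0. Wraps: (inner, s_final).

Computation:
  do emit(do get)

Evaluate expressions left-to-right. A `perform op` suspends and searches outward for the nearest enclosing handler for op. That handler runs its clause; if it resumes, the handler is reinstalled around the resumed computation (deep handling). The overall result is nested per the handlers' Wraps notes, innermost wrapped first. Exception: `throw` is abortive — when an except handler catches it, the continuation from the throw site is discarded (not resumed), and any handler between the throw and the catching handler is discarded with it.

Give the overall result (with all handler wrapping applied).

Working:
get @ H3 ⇒ 9
emit(9) @ H0 ⇒ out+=9
H0 returns [9, 0]
H1 returns ([9, 0], ())
H2 returns ([9, 0], ())
H3 returns (([9, 0], ()), 9)
= (([9, 0], ()), 9)

Answer: (([9, 0], ()), 9)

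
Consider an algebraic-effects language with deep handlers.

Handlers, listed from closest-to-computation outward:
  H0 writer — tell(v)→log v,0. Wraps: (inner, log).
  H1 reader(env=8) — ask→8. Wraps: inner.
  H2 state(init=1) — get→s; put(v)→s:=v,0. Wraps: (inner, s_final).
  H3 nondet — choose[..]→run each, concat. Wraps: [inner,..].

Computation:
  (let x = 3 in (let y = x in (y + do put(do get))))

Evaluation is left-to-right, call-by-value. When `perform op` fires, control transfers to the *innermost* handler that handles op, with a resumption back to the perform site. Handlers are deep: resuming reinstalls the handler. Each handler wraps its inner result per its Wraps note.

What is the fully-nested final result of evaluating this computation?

Step-by-step:
get @ H2 ⇒ 1
put(1) @ H2 ⇒ s:=1
H0 returns (3, ())
H1 returns (3, ())
H2 returns ((3, ()), 1)
H3 returns [((3, ()), 1)]
= [((3, ()), 1)]

Answer: [((3, ()), 1)]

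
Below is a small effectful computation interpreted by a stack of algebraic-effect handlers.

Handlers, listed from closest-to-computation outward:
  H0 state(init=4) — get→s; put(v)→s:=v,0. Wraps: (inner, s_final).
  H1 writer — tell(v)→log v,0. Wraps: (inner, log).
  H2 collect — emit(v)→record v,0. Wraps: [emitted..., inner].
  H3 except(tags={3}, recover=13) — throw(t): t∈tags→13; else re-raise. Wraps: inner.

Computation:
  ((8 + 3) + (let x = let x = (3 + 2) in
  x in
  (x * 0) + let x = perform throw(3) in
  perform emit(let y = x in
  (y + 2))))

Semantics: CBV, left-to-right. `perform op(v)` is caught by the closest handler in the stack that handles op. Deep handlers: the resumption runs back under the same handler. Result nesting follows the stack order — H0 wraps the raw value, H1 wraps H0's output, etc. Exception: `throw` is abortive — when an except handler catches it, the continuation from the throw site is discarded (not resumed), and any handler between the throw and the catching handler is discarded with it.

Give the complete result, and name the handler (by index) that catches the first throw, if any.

Answer: 13 ; first throw caught by: H3

Evaluation trace:
throw(3) @ H3 caught ⇒ 13
= 13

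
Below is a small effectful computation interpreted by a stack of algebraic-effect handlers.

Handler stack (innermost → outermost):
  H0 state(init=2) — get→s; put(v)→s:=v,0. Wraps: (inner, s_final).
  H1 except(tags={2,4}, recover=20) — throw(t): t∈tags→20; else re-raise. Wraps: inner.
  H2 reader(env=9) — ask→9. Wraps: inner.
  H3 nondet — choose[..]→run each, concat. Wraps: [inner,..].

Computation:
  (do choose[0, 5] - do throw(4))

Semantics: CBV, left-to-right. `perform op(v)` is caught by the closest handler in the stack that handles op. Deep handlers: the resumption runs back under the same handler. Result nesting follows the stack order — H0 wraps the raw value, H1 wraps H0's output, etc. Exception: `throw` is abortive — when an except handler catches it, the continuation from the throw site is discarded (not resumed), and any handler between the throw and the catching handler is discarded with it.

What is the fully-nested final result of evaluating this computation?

Working:
choose[0, 5] @ H3
  branch[0] choose=0:
    throw(4) @ H1 caught ⇒ 20
    H2 returns 20
    H3 returns [20]
  branch[1] choose=5:
    throw(4) @ H1 caught ⇒ 20
    H2 returns 20
    H3 returns [20]
= [20, 20]

Answer: [20, 20]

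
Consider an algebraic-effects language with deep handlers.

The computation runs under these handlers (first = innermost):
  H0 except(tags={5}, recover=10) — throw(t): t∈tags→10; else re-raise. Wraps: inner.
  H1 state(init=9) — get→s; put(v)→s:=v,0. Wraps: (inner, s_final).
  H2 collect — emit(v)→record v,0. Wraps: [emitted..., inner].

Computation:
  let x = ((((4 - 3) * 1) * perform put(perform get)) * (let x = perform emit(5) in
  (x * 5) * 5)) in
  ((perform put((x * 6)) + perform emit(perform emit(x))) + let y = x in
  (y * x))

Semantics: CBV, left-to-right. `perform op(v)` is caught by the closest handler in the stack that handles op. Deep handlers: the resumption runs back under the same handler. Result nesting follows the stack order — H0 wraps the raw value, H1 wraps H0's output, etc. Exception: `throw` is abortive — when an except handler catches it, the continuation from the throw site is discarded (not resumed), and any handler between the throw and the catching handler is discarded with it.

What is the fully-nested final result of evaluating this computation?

Answer: [5, 0, 0, (0, 0)]

Working:
get @ H1 ⇒ 9
put(9) @ H1 ⇒ s:=9
emit(5) @ H2 ⇒ out+=5
put(0) @ H1 ⇒ s:=0
emit(0) @ H2 ⇒ out+=0
emit(0) @ H2 ⇒ out+=0
H0 returns 0
H1 returns (0, 0)
H2 returns [5, 0, 0, (0, 0)]
= [5, 0, 0, (0, 0)]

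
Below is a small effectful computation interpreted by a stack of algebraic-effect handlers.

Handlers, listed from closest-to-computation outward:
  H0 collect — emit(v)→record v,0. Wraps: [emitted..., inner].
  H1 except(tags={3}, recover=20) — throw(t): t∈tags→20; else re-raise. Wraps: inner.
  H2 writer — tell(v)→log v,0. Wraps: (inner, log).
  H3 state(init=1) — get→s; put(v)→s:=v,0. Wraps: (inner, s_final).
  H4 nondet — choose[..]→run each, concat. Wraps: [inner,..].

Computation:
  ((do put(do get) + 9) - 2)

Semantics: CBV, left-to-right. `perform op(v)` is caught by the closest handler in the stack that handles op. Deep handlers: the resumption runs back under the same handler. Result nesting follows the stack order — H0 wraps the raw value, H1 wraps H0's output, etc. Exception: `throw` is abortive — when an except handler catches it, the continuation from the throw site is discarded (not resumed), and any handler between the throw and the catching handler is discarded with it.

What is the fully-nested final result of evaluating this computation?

Answer: [(([7], ()), 1)]

Evaluation trace:
get @ H3 ⇒ 1
put(1) @ H3 ⇒ s:=1
H0 returns [7]
H1 returns [7]
H2 returns ([7], ())
H3 returns (([7], ()), 1)
H4 returns [(([7], ()), 1)]
= [(([7], ()), 1)]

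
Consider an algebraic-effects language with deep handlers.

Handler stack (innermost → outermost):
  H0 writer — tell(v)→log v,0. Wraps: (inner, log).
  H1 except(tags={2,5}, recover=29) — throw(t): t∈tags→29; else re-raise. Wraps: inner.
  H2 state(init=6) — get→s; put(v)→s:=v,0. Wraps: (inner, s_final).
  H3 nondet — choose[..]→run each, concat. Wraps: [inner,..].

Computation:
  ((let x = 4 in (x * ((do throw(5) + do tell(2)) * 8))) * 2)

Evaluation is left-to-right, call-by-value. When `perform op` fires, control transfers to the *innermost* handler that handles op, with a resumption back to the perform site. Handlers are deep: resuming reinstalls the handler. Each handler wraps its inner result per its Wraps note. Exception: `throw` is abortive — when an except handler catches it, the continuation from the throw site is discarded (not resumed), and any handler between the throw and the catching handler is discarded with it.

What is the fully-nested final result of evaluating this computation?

Answer: [(29, 6)]

Working:
throw(5) @ H1 caught ⇒ 29
H2 returns (29, 6)
H3 returns [(29, 6)]
= [(29, 6)]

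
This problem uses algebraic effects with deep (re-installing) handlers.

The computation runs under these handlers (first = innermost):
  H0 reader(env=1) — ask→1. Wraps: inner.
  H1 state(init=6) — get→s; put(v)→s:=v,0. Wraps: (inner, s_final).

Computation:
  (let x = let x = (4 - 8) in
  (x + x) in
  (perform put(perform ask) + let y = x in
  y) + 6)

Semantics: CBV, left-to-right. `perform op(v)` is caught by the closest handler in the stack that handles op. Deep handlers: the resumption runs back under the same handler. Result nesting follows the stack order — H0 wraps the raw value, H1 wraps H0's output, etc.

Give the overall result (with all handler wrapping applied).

Evaluation trace:
ask @ H0 ⇒ 1
put(1) @ H1 ⇒ s:=1
H0 returns -2
H1 returns (-2, 1)
= (-2, 1)

Answer: (-2, 1)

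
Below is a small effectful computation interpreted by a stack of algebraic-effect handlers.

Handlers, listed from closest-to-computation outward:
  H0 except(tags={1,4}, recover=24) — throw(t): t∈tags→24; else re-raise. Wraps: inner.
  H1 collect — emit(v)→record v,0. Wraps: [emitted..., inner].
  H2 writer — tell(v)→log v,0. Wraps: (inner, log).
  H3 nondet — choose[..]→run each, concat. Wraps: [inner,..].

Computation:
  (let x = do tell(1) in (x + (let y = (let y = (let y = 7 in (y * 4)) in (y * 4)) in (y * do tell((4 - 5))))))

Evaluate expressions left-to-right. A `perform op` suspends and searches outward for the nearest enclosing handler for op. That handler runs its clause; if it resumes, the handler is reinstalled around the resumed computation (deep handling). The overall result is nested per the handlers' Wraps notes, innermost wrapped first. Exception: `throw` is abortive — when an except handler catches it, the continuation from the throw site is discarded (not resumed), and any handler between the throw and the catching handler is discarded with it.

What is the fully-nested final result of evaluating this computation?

Working:
tell(1) @ H2 ⇒ log+=1
tell(-1) @ H2 ⇒ log+=-1
H0 returns 0
H1 returns [0]
H2 returns ([0], (1, -1))
H3 returns [([0], (1, -1))]
= [([0], (1, -1))]

Answer: [([0], (1, -1))]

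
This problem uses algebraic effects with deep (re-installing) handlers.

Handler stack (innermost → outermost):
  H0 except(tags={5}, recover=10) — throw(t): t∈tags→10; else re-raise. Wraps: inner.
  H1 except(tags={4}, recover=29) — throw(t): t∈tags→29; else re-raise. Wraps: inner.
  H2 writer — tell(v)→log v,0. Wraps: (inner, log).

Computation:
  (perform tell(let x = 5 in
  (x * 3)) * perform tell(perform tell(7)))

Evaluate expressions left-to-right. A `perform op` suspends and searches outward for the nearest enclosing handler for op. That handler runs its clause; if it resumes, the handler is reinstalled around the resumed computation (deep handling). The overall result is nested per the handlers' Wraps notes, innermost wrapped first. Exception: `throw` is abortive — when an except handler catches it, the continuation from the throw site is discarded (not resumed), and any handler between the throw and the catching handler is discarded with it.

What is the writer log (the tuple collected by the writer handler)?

Step-by-step:
tell(15) @ H2 ⇒ log+=15
tell(7) @ H2 ⇒ log+=7
tell(0) @ H2 ⇒ log+=0
H0 returns 0
H1 returns 0
H2 returns (0, (15, 7, 0))
= (0, (15, 7, 0))

Answer: (15, 7, 0)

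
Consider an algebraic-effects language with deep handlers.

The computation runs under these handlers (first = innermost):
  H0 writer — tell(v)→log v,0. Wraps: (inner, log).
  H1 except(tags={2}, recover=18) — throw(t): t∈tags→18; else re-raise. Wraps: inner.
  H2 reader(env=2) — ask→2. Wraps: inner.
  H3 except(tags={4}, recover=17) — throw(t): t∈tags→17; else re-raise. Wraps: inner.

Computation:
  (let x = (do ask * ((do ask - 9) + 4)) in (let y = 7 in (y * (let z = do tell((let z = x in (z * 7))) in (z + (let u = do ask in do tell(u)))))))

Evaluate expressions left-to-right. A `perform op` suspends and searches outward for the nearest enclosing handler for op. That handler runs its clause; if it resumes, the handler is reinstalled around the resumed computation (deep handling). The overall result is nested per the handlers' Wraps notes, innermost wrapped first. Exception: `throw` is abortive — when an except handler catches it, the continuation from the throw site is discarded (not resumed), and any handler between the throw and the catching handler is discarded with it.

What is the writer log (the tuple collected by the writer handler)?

Step-by-step:
ask @ H2 ⇒ 2
ask @ H2 ⇒ 2
tell(-42) @ H0 ⇒ log+=-42
ask @ H2 ⇒ 2
tell(2) @ H0 ⇒ log+=2
H0 returns (0, (-42, 2))
H1 returns (0, (-42, 2))
H2 returns (0, (-42, 2))
H3 returns (0, (-42, 2))
= (0, (-42, 2))

Answer: (-42, 2)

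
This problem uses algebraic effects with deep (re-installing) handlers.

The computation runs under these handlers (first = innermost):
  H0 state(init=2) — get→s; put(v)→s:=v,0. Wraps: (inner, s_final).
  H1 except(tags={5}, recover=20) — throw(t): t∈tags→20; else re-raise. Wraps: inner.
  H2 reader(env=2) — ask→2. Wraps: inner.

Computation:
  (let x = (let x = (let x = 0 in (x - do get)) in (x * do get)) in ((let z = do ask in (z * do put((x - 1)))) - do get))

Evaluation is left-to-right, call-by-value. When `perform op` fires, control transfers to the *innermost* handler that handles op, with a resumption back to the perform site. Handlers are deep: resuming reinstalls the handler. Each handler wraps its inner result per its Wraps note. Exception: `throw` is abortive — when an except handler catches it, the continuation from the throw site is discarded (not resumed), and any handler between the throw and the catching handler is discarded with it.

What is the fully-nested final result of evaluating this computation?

Evaluation trace:
get @ H0 ⇒ 2
get @ H0 ⇒ 2
ask @ H2 ⇒ 2
put(-5) @ H0 ⇒ s:=-5
get @ H0 ⇒ -5
H0 returns (5, -5)
H1 returns (5, -5)
H2 returns (5, -5)
= (5, -5)

Answer: (5, -5)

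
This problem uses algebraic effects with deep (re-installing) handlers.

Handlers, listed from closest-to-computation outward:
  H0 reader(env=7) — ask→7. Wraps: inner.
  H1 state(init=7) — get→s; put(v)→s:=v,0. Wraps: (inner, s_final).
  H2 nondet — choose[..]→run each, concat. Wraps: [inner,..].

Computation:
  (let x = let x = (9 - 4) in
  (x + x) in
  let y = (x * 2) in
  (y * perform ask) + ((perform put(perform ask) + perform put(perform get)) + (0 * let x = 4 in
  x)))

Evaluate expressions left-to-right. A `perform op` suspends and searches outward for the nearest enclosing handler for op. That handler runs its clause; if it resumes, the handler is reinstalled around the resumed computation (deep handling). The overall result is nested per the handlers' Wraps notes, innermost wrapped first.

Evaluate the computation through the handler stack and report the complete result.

Answer: [(140, 7)]

Evaluation trace:
ask @ H0 ⇒ 7
ask @ H0 ⇒ 7
put(7) @ H1 ⇒ s:=7
get @ H1 ⇒ 7
put(7) @ H1 ⇒ s:=7
H0 returns 140
H1 returns (140, 7)
H2 returns [(140, 7)]
= [(140, 7)]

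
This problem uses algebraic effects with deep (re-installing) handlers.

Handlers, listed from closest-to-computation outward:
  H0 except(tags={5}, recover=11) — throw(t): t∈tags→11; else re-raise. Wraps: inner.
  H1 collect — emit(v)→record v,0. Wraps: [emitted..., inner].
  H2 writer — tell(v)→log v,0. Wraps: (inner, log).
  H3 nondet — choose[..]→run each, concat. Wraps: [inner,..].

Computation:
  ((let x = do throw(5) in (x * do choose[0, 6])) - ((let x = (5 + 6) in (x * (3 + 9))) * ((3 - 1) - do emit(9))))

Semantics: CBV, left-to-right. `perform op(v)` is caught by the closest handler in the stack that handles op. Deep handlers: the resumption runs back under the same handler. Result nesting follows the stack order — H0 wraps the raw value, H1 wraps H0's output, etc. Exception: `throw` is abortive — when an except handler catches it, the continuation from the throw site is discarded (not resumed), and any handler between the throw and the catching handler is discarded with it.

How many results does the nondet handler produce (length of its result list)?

Answer: 1

Working:
throw(5) @ H0 caught ⇒ 11
H1 returns [11]
H2 returns ([11], ())
H3 returns [([11], ())]
= [([11], ())]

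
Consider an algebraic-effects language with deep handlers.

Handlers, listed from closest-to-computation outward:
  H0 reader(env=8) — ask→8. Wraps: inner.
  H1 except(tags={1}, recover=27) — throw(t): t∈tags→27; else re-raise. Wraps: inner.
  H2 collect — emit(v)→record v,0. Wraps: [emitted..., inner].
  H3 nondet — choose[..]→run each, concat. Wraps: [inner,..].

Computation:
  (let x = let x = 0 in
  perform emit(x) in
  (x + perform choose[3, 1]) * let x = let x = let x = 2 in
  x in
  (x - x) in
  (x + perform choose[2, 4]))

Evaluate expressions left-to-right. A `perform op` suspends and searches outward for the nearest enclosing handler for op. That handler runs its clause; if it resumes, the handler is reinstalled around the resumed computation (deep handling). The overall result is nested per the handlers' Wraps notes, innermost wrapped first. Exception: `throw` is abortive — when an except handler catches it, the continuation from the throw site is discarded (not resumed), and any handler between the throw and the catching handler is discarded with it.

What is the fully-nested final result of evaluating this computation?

Answer: [[0, 6], [0, 12], [0, 2], [0, 4]]

Evaluation trace:
emit(0) @ H2 ⇒ out+=0
choose[3, 1] @ H3
  branch[0] choose=3:
    choose[2, 4] @ H3
      branch[0] choose=2:
        H0 returns 6
        H1 returns 6
        H2 returns [0, 6]
        H3 returns [[0, 6]]
      branch[1] choose=4:
        H0 returns 12
        H1 returns 12
        H2 returns [0, 12]
        H3 returns [[0, 12]]
  branch[1] choose=1:
    choose[2, 4] @ H3
      branch[0] choose=2:
        H0 returns 2
        H1 returns 2
        H2 returns [0, 2]
        H3 returns [[0, 2]]
      branch[1] choose=4:
        H0 returns 4
        H1 returns 4
        H2 returns [0, 4]
        H3 returns [[0, 4]]
= [[0, 6], [0, 12], [0, 2], [0, 4]]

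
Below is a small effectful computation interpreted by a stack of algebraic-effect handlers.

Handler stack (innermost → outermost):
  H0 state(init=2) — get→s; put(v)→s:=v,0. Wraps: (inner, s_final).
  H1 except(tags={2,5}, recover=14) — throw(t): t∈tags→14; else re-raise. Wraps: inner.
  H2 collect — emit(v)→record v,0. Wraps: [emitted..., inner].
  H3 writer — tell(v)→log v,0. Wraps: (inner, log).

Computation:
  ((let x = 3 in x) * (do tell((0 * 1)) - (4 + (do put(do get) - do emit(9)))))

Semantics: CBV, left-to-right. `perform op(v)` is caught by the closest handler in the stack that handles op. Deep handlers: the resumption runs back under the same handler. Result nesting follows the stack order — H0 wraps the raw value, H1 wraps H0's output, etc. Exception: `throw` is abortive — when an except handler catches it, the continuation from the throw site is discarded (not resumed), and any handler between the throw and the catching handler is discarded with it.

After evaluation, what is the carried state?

Answer: 2

Step-by-step:
tell(0) @ H3 ⇒ log+=0
get @ H0 ⇒ 2
put(2) @ H0 ⇒ s:=2
emit(9) @ H2 ⇒ out+=9
H0 returns (-12, 2)
H1 returns (-12, 2)
H2 returns [9, (-12, 2)]
H3 returns ([9, (-12, 2)], (0))
= ([9, (-12, 2)], (0))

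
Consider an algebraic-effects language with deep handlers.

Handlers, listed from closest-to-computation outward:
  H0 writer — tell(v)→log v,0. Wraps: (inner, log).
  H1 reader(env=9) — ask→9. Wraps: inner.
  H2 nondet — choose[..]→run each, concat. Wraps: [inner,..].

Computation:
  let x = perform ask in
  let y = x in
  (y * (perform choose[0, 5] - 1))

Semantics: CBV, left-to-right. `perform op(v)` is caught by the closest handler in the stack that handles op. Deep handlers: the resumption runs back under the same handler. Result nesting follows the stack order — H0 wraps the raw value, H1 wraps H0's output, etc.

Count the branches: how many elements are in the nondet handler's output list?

Answer: 2

Working:
ask @ H1 ⇒ 9
choose[0, 5] @ H2
  branch[0] choose=0:
    H0 returns (-9, ())
    H1 returns (-9, ())
    H2 returns [(-9, ())]
  branch[1] choose=5:
    H0 returns (36, ())
    H1 returns (36, ())
    H2 returns [(36, ())]
= [(-9, ()), (36, ())]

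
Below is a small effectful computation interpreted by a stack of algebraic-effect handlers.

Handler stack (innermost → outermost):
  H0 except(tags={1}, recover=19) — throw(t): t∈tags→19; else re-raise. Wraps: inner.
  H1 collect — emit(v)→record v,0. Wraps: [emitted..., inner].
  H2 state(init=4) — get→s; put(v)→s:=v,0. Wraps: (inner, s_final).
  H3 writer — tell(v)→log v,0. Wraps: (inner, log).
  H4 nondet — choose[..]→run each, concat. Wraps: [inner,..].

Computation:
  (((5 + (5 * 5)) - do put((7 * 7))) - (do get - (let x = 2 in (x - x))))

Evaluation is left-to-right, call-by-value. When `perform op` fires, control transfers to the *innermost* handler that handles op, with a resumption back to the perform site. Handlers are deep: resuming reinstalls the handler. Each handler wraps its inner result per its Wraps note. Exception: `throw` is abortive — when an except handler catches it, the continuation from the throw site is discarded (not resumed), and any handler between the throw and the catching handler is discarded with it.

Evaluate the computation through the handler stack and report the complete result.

Evaluation trace:
put(49) @ H2 ⇒ s:=49
get @ H2 ⇒ 49
H0 returns -19
H1 returns [-19]
H2 returns ([-19], 49)
H3 returns (([-19], 49), ())
H4 returns [(([-19], 49), ())]
= [(([-19], 49), ())]

Answer: [(([-19], 49), ())]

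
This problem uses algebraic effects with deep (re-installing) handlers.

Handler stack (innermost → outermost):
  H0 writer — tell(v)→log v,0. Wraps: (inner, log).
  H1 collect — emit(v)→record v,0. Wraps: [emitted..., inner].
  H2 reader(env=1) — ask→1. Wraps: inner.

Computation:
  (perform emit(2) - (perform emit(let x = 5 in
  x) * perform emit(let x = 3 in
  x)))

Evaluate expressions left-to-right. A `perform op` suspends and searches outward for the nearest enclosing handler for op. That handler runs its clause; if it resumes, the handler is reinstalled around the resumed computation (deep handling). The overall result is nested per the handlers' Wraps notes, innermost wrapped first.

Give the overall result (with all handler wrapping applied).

Working:
emit(2) @ H1 ⇒ out+=2
emit(5) @ H1 ⇒ out+=5
emit(3) @ H1 ⇒ out+=3
H0 returns (0, ())
H1 returns [2, 5, 3, (0, ())]
H2 returns [2, 5, 3, (0, ())]
= [2, 5, 3, (0, ())]

Answer: [2, 5, 3, (0, ())]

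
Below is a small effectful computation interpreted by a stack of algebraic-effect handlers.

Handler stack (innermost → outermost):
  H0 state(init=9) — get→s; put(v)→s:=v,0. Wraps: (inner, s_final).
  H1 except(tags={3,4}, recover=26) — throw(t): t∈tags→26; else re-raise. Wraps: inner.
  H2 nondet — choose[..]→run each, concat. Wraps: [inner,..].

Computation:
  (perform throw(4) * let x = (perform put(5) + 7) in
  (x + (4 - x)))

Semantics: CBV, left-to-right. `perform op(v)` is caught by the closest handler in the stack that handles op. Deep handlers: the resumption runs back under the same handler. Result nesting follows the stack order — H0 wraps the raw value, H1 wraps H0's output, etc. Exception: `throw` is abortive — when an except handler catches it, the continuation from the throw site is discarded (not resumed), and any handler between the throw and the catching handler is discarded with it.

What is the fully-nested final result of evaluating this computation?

Answer: [26]

Evaluation trace:
throw(4) @ H1 caught ⇒ 26
H2 returns [26]
= [26]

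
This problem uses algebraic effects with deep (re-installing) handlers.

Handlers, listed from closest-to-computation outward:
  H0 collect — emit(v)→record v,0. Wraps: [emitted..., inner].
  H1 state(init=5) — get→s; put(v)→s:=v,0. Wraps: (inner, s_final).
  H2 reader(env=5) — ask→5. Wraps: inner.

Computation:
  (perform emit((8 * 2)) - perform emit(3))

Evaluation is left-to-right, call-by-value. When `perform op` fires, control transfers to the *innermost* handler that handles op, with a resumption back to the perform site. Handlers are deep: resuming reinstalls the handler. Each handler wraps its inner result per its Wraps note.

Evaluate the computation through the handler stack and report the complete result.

Evaluation trace:
emit(16) @ H0 ⇒ out+=16
emit(3) @ H0 ⇒ out+=3
H0 returns [16, 3, 0]
H1 returns ([16, 3, 0], 5)
H2 returns ([16, 3, 0], 5)
= ([16, 3, 0], 5)

Answer: ([16, 3, 0], 5)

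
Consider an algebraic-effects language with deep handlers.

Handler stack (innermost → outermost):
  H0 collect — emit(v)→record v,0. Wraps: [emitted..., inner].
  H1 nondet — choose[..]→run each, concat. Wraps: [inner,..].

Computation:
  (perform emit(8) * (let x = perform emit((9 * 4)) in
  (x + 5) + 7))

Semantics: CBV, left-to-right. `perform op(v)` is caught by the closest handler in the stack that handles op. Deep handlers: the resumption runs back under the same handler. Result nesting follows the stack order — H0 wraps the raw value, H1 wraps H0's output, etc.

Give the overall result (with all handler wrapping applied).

Answer: [[8, 36, 0]]

Evaluation trace:
emit(8) @ H0 ⇒ out+=8
emit(36) @ H0 ⇒ out+=36
H0 returns [8, 36, 0]
H1 returns [[8, 36, 0]]
= [[8, 36, 0]]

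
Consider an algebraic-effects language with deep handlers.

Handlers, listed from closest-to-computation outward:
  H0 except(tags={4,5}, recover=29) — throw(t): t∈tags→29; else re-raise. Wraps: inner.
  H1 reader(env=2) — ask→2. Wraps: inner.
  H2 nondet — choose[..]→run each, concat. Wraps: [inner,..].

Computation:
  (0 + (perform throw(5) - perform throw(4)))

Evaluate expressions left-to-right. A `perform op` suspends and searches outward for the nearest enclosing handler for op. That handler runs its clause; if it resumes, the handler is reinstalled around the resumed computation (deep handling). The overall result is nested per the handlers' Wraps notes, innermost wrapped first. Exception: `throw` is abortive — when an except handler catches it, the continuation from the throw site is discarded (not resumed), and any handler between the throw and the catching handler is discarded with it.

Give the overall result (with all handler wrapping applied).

Answer: [29]

Step-by-step:
throw(5) @ H0 caught ⇒ 29
H1 returns 29
H2 returns [29]
= [29]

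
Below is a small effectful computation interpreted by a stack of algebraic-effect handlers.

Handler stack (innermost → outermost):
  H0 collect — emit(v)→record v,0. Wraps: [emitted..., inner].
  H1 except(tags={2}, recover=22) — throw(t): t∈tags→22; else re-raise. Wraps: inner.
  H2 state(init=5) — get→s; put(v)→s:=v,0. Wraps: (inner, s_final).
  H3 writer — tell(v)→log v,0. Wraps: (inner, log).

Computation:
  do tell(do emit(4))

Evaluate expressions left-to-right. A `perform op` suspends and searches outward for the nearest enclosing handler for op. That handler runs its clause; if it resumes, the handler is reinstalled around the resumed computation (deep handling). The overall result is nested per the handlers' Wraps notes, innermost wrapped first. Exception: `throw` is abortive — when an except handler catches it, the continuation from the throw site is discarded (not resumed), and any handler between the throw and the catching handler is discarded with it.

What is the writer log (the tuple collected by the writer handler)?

Step-by-step:
emit(4) @ H0 ⇒ out+=4
tell(0) @ H3 ⇒ log+=0
H0 returns [4, 0]
H1 returns [4, 0]
H2 returns ([4, 0], 5)
H3 returns (([4, 0], 5), (0))
= (([4, 0], 5), (0))

Answer: (0)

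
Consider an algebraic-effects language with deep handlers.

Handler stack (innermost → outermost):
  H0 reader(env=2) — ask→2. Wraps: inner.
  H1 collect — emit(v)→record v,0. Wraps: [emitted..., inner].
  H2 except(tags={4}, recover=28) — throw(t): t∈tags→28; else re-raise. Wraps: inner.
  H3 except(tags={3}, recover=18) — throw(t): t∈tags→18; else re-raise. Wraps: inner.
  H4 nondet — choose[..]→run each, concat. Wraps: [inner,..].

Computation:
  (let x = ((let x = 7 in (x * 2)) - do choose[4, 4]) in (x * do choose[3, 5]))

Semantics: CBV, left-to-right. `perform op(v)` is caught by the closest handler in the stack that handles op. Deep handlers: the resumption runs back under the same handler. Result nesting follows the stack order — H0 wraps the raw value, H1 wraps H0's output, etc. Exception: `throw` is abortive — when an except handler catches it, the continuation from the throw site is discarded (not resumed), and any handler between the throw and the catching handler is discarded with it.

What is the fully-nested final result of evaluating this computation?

Answer: [[30], [50], [30], [50]]

Step-by-step:
choose[4, 4] @ H4
  branch[0] choose=4:
    choose[3, 5] @ H4
      branch[0] choose=3:
        H0 returns 30
        H1 returns [30]
        H2 returns [30]
        H3 returns [30]
        H4 returns [[30]]
      branch[1] choose=5:
        H0 returns 50
        H1 returns [50]
        H2 returns [50]
        H3 returns [50]
        H4 returns [[50]]
  branch[1] choose=4:
    choose[3, 5] @ H4
      branch[0] choose=3:
        H0 returns 30
        H1 returns [30]
        H2 returns [30]
        H3 returns [30]
        H4 returns [[30]]
      branch[1] choose=5:
        H0 returns 50
        H1 returns [50]
        H2 returns [50]
        H3 returns [50]
        H4 returns [[50]]
= [[30], [50], [30], [50]]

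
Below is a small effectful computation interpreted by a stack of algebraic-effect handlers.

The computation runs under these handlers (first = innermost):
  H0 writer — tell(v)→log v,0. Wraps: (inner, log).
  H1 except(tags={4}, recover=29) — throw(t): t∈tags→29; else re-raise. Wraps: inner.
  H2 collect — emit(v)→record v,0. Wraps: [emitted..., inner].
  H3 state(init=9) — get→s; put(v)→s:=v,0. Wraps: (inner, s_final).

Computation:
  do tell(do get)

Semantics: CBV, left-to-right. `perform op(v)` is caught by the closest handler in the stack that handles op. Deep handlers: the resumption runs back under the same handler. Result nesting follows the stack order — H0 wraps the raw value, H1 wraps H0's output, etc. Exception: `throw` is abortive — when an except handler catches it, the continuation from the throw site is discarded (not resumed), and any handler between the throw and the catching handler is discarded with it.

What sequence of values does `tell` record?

Answer: (9)

Working:
get @ H3 ⇒ 9
tell(9) @ H0 ⇒ log+=9
H0 returns (0, (9))
H1 returns (0, (9))
H2 returns [(0, (9))]
H3 returns ([(0, (9))], 9)
= ([(0, (9))], 9)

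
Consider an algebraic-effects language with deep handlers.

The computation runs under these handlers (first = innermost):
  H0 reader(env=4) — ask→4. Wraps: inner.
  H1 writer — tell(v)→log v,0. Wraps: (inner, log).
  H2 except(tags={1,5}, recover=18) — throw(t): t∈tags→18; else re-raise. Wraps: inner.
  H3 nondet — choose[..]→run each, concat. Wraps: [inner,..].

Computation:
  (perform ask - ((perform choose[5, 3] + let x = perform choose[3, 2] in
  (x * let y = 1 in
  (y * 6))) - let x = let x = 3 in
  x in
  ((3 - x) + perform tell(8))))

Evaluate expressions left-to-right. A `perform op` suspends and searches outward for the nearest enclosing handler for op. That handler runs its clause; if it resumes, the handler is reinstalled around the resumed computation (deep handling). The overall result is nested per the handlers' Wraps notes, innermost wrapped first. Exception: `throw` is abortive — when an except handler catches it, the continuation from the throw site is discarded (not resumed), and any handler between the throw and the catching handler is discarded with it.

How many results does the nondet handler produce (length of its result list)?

Step-by-step:
ask @ H0 ⇒ 4
choose[5, 3] @ H3
  branch[0] choose=5:
    choose[3, 2] @ H3
      branch[0] choose=3:
        tell(8) @ H1 ⇒ log+=8
        H0 returns -19
        H1 returns (-19, (8))
        H2 returns (-19, (8))
        H3 returns [(-19, (8))]
      branch[1] choose=2:
        tell(8) @ H1 ⇒ log+=8
        H0 returns -13
        H1 returns (-13, (8))
        H2 returns (-13, (8))
        H3 returns [(-13, (8))]
  branch[1] choose=3:
    choose[3, 2] @ H3
      branch[0] choose=3:
        tell(8) @ H1 ⇒ log+=8
        H0 returns -17
        H1 returns (-17, (8))
        H2 returns (-17, (8))
        H3 returns [(-17, (8))]
      branch[1] choose=2:
        tell(8) @ H1 ⇒ log+=8
        H0 returns -11
        H1 returns (-11, (8))
        H2 returns (-11, (8))
        H3 returns [(-11, (8))]
= [(-19, (8)), (-13, (8)), (-17, (8)), (-11, (8))]

Answer: 4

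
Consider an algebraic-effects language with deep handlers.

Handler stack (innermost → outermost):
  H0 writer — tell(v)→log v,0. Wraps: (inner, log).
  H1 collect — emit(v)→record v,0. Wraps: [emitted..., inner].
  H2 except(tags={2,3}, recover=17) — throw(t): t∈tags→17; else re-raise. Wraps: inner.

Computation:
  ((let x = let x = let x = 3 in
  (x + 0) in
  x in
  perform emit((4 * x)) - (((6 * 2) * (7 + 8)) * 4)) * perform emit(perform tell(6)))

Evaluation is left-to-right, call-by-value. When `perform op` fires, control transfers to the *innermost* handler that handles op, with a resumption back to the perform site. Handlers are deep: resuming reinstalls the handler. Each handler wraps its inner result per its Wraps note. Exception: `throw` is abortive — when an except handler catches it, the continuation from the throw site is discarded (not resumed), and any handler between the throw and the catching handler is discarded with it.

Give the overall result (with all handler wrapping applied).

Answer: [12, 0, (0, (6))]

Evaluation trace:
emit(12) @ H1 ⇒ out+=12
tell(6) @ H0 ⇒ log+=6
emit(0) @ H1 ⇒ out+=0
H0 returns (0, (6))
H1 returns [12, 0, (0, (6))]
H2 returns [12, 0, (0, (6))]
= [12, 0, (0, (6))]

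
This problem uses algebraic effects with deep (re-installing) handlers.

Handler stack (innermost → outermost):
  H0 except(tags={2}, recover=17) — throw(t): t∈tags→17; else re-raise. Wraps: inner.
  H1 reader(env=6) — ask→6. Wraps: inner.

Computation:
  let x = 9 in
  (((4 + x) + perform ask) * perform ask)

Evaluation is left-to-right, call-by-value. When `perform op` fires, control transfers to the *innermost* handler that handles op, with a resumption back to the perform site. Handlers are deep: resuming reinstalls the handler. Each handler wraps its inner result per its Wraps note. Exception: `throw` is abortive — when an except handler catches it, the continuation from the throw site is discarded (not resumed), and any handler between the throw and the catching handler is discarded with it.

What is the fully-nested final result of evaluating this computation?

Answer: 114

Step-by-step:
ask @ H1 ⇒ 6
ask @ H1 ⇒ 6
H0 returns 114
H1 returns 114
= 114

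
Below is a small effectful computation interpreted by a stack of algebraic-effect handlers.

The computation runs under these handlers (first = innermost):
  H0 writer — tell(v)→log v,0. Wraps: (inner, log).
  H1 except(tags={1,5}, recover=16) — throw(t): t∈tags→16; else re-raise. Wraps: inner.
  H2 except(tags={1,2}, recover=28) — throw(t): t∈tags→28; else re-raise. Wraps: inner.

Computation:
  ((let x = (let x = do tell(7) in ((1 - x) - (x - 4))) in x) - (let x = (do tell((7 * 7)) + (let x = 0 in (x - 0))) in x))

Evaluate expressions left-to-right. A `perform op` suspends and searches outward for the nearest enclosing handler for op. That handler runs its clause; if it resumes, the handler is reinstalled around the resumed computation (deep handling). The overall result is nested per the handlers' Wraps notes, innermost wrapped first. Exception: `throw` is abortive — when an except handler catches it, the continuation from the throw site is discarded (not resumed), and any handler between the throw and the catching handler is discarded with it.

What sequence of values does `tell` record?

Answer: (7, 49)

Step-by-step:
tell(7) @ H0 ⇒ log+=7
tell(49) @ H0 ⇒ log+=49
H0 returns (5, (7, 49))
H1 returns (5, (7, 49))
H2 returns (5, (7, 49))
= (5, (7, 49))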